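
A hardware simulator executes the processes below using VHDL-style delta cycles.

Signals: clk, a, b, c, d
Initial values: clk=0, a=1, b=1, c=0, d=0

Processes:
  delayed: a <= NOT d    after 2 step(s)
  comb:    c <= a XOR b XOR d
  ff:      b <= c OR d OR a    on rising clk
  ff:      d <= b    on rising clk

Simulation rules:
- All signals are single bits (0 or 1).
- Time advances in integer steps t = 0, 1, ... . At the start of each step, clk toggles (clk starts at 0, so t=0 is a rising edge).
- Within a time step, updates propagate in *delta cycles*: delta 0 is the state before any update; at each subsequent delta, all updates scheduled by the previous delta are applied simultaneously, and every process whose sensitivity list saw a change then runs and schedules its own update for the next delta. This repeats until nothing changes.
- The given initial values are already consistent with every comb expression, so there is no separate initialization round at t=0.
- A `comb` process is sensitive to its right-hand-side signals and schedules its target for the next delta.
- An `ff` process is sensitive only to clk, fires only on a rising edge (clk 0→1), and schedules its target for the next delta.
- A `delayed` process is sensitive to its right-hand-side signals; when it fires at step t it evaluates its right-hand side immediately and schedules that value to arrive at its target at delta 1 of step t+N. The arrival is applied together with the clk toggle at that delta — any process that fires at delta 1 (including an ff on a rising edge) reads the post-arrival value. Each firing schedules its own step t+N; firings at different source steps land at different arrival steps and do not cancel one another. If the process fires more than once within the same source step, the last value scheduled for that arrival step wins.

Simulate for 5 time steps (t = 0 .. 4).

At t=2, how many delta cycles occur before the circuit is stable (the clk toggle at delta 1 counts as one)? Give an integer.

t0.Δ0 b=1 c=0 d=0 clk=0 a=1
t0.Δ1 b=1 c=0 d=0 clk=1 a=1
t0.Δ2 b=1 c=0 d=1 clk=1 a=1
t0.Δ3 b=1 c=1 d=1 clk=1 a=1
t1.Δ0 b=1 c=1 d=1 clk=1 a=1
t1.Δ1 b=1 c=1 d=1 clk=0 a=1
t2.Δ0 b=1 c=1 d=1 clk=0 a=1
t2.Δ1 b=1 c=1 d=1 clk=1 a=0
t2.Δ2 b=1 c=0 d=1 clk=1 a=0
t3.Δ0 b=1 c=0 d=1 clk=1 a=0
t3.Δ1 b=1 c=0 d=1 clk=0 a=0
t4.Δ0 b=1 c=0 d=1 clk=0 a=0
t4.Δ1 b=1 c=0 d=1 clk=1 a=0

2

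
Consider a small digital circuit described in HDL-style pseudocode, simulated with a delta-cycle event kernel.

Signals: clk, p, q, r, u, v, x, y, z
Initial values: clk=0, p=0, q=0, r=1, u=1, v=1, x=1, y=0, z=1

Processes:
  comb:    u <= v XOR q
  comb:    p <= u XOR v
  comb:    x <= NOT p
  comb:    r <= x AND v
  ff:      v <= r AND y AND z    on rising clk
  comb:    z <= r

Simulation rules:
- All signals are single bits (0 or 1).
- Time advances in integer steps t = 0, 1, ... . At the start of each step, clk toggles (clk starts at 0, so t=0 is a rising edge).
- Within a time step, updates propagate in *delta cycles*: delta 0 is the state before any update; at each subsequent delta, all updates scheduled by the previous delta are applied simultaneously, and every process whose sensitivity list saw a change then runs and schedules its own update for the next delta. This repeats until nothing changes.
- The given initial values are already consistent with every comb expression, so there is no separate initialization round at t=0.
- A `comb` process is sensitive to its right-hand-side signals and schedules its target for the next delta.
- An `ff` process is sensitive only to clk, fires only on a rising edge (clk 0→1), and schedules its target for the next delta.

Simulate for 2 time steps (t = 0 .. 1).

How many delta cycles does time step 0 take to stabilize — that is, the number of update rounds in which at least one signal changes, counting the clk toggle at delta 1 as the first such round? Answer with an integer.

5

[bits: v,y,r,p,q,u,clk,z,x]
t=0: Δ0=101001011 Δ1=101001111 Δ2=001001111 Δ3=000100111 Δ4=000000100 Δ5=000000101 | 5Δ
t=1: Δ0=000000101 Δ1=000000001 | 1Δ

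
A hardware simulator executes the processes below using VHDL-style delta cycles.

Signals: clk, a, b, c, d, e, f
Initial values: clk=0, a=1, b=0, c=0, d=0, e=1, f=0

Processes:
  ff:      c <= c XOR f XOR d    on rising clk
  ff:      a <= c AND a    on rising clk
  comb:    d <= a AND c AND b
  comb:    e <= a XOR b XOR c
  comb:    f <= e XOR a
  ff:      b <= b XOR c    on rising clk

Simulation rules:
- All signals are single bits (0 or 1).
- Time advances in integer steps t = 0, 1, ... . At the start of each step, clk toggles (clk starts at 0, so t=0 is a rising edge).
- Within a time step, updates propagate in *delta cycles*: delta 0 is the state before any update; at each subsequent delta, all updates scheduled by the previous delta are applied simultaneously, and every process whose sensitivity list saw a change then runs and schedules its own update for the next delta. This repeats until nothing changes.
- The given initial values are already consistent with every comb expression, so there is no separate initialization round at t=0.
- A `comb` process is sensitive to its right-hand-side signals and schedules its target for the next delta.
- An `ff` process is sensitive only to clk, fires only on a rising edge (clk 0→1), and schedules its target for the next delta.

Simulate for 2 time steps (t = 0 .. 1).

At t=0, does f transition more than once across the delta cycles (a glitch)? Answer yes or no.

t=0 Δ0: a=1 e=1 d=0 clk=0 c=0 b=0 f=0
  Δ1: clk:0→1
  Δ2: a:1→0
  Δ3: e:1→0, f:0→1
  Δ4: f:1→0
  (4Δ to stable)
t=1 Δ0: a=0 e=0 d=0 clk=1 c=0 b=0 f=0
  Δ1: clk:1→0
  (1Δ to stable)

yes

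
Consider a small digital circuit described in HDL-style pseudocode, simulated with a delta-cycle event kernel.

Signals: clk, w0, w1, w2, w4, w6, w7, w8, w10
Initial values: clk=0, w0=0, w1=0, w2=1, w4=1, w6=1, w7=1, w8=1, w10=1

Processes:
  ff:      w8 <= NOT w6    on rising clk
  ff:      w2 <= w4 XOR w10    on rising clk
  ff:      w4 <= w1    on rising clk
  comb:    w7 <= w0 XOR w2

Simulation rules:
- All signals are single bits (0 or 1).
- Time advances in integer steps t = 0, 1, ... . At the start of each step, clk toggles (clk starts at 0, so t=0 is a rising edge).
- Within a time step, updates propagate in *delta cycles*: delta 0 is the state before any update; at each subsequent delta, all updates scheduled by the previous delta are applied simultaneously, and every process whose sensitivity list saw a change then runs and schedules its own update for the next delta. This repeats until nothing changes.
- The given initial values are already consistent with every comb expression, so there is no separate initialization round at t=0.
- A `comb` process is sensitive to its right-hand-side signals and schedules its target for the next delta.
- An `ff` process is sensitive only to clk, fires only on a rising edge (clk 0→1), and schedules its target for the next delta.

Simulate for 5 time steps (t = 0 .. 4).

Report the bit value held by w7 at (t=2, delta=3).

t0.Δ0 w1=0 w8=1 w2=1 w6=1 w7=1 clk=0 w0=0 w10=1 w4=1
t0.Δ1 w1=0 w8=1 w2=1 w6=1 w7=1 clk=1 w0=0 w10=1 w4=1
t0.Δ2 w1=0 w8=0 w2=0 w6=1 w7=1 clk=1 w0=0 w10=1 w4=0
t0.Δ3 w1=0 w8=0 w2=0 w6=1 w7=0 clk=1 w0=0 w10=1 w4=0
t1.Δ0 w1=0 w8=0 w2=0 w6=1 w7=0 clk=1 w0=0 w10=1 w4=0
t1.Δ1 w1=0 w8=0 w2=0 w6=1 w7=0 clk=0 w0=0 w10=1 w4=0
t2.Δ0 w1=0 w8=0 w2=0 w6=1 w7=0 clk=0 w0=0 w10=1 w4=0
t2.Δ1 w1=0 w8=0 w2=0 w6=1 w7=0 clk=1 w0=0 w10=1 w4=0
t2.Δ2 w1=0 w8=0 w2=1 w6=1 w7=0 clk=1 w0=0 w10=1 w4=0
t2.Δ3 w1=0 w8=0 w2=1 w6=1 w7=1 clk=1 w0=0 w10=1 w4=0
t3.Δ0 w1=0 w8=0 w2=1 w6=1 w7=1 clk=1 w0=0 w10=1 w4=0
t3.Δ1 w1=0 w8=0 w2=1 w6=1 w7=1 clk=0 w0=0 w10=1 w4=0
t4.Δ0 w1=0 w8=0 w2=1 w6=1 w7=1 clk=0 w0=0 w10=1 w4=0
t4.Δ1 w1=0 w8=0 w2=1 w6=1 w7=1 clk=1 w0=0 w10=1 w4=0

1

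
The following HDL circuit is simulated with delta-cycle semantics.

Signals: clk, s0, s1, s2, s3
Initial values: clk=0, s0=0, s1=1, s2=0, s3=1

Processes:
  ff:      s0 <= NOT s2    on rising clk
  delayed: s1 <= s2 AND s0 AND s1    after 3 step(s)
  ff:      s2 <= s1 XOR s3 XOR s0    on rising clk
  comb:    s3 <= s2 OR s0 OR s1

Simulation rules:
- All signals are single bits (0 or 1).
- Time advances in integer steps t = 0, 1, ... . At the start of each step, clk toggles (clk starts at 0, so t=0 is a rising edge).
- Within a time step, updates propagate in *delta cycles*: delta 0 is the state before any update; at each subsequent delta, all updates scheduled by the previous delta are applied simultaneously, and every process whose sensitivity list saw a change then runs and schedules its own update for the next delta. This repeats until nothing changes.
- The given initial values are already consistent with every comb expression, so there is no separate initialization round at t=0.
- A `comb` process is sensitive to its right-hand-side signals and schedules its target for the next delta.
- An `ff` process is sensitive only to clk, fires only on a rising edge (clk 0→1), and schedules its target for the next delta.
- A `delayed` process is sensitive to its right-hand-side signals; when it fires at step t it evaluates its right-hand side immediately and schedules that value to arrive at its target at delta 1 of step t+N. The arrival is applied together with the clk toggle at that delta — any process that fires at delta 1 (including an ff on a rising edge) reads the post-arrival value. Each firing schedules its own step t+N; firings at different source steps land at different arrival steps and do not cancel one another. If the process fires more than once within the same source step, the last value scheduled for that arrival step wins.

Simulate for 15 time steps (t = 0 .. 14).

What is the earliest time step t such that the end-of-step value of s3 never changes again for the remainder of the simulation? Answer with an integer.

10

t=0 Δ0: s0=0 s2=0 clk=0 s1=1 s3=1
  Δ1: clk:0→1
  Δ2: s0:0→1
  (2Δ to stable)
t=1 Δ0: s0=1 s2=0 clk=1 s1=1 s3=1
  Δ1: clk:1→0
  (1Δ to stable)
t=2 Δ0: s0=1 s2=0 clk=0 s1=1 s3=1
  Δ1: clk:0→1
  Δ2: s2:0→1
  (2Δ to stable)
t=3 Δ0: s0=1 s2=1 clk=1 s1=1 s3=1
  Δ1: clk:1→0, s1:1→0
  (1Δ to stable)
t=4 Δ0: s0=1 s2=1 clk=0 s1=0 s3=1
  Δ1: clk:0→1
  Δ2: s0:1→0, s2:1→0
  Δ3: s3:1→0
  (3Δ to stable)
t=5 Δ0: s0=0 s2=0 clk=1 s1=0 s3=0
  Δ1: clk:1→0, s1:0→1
  Δ2: s3:0→1
  (2Δ to stable)
t=6 Δ0: s0=0 s2=0 clk=0 s1=1 s3=1
  Δ1: clk:0→1, s1:1→0
  Δ2: s0:0→1, s2:0→1, s3:1→0
  Δ3: s3:0→1
  (3Δ to stable)
t=7 Δ0: s0=1 s2=1 clk=1 s1=0 s3=1
  Δ1: clk:1→0
  (1Δ to stable)
t=8 Δ0: s0=1 s2=1 clk=0 s1=0 s3=1
  Δ1: clk:0→1
  Δ2: s0:1→0, s2:1→0
  Δ3: s3:1→0
  (3Δ to stable)
t=9 Δ0: s0=0 s2=0 clk=1 s1=0 s3=0
  Δ1: clk:1→0
  (1Δ to stable)
t=10 Δ0: s0=0 s2=0 clk=0 s1=0 s3=0
  Δ1: clk:0→1
  Δ2: s0:0→1
  Δ3: s3:0→1
  (3Δ to stable)
t=11 Δ0: s0=1 s2=0 clk=1 s1=0 s3=1
  Δ1: clk:1→0
  (1Δ to stable)
t=12 Δ0: s0=1 s2=0 clk=0 s1=0 s3=1
  Δ1: clk:0→1
  (1Δ to stable)
t=13 Δ0: s0=1 s2=0 clk=1 s1=0 s3=1
  Δ1: clk:1→0
  (1Δ to stable)
t=14 Δ0: s0=1 s2=0 clk=0 s1=0 s3=1
  Δ1: clk:0→1
  (1Δ to stable)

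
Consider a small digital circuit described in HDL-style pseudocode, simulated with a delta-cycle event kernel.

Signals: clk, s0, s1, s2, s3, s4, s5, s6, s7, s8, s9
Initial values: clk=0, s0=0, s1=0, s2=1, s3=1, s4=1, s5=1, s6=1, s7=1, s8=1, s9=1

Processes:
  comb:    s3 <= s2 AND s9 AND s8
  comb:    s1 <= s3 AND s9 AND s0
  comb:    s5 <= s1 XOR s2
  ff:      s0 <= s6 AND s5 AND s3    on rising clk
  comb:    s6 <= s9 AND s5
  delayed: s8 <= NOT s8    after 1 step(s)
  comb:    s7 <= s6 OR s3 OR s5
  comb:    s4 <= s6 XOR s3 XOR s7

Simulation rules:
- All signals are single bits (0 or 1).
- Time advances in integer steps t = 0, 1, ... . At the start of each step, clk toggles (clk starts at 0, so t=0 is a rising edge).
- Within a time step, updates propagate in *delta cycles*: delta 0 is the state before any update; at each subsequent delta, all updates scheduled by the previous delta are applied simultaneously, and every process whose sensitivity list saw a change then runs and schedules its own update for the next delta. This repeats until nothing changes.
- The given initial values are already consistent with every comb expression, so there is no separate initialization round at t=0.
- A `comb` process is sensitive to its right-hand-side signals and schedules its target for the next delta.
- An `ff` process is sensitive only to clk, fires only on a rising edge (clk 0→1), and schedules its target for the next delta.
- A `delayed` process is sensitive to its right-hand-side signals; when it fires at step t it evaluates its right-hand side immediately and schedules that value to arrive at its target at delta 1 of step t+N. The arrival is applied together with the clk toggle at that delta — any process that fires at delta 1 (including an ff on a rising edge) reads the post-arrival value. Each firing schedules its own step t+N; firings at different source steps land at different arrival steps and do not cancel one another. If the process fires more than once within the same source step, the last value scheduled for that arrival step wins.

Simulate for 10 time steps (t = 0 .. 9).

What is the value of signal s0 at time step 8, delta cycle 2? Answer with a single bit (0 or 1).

1

t0.Δ0 s6=1 s9=1 s5=1 s4=1 s2=1 clk=0 s3=1 s0=0 s7=1 s8=1 s1=0
t0.Δ1 s6=1 s9=1 s5=1 s4=1 s2=1 clk=1 s3=1 s0=0 s7=1 s8=1 s1=0
t0.Δ2 s6=1 s9=1 s5=1 s4=1 s2=1 clk=1 s3=1 s0=1 s7=1 s8=1 s1=0
t0.Δ3 s6=1 s9=1 s5=1 s4=1 s2=1 clk=1 s3=1 s0=1 s7=1 s8=1 s1=1
t0.Δ4 s6=1 s9=1 s5=0 s4=1 s2=1 clk=1 s3=1 s0=1 s7=1 s8=1 s1=1
t0.Δ5 s6=0 s9=1 s5=0 s4=1 s2=1 clk=1 s3=1 s0=1 s7=1 s8=1 s1=1
t0.Δ6 s6=0 s9=1 s5=0 s4=0 s2=1 clk=1 s3=1 s0=1 s7=1 s8=1 s1=1
t1.Δ0 s6=0 s9=1 s5=0 s4=0 s2=1 clk=1 s3=1 s0=1 s7=1 s8=1 s1=1
t1.Δ1 s6=0 s9=1 s5=0 s4=0 s2=1 clk=0 s3=1 s0=1 s7=1 s8=1 s1=1
t2.Δ0 s6=0 s9=1 s5=0 s4=0 s2=1 clk=0 s3=1 s0=1 s7=1 s8=1 s1=1
t2.Δ1 s6=0 s9=1 s5=0 s4=0 s2=1 clk=1 s3=1 s0=1 s7=1 s8=1 s1=1
t2.Δ2 s6=0 s9=1 s5=0 s4=0 s2=1 clk=1 s3=1 s0=0 s7=1 s8=1 s1=1
t2.Δ3 s6=0 s9=1 s5=0 s4=0 s2=1 clk=1 s3=1 s0=0 s7=1 s8=1 s1=0
t2.Δ4 s6=0 s9=1 s5=1 s4=0 s2=1 clk=1 s3=1 s0=0 s7=1 s8=1 s1=0
t2.Δ5 s6=1 s9=1 s5=1 s4=0 s2=1 clk=1 s3=1 s0=0 s7=1 s8=1 s1=0
t2.Δ6 s6=1 s9=1 s5=1 s4=1 s2=1 clk=1 s3=1 s0=0 s7=1 s8=1 s1=0
t3.Δ0 s6=1 s9=1 s5=1 s4=1 s2=1 clk=1 s3=1 s0=0 s7=1 s8=1 s1=0
t3.Δ1 s6=1 s9=1 s5=1 s4=1 s2=1 clk=0 s3=1 s0=0 s7=1 s8=1 s1=0
t4.Δ0 s6=1 s9=1 s5=1 s4=1 s2=1 clk=0 s3=1 s0=0 s7=1 s8=1 s1=0
t4.Δ1 s6=1 s9=1 s5=1 s4=1 s2=1 clk=1 s3=1 s0=0 s7=1 s8=1 s1=0
t4.Δ2 s6=1 s9=1 s5=1 s4=1 s2=1 clk=1 s3=1 s0=1 s7=1 s8=1 s1=0
t4.Δ3 s6=1 s9=1 s5=1 s4=1 s2=1 clk=1 s3=1 s0=1 s7=1 s8=1 s1=1
t4.Δ4 s6=1 s9=1 s5=0 s4=1 s2=1 clk=1 s3=1 s0=1 s7=1 s8=1 s1=1
t4.Δ5 s6=0 s9=1 s5=0 s4=1 s2=1 clk=1 s3=1 s0=1 s7=1 s8=1 s1=1
t4.Δ6 s6=0 s9=1 s5=0 s4=0 s2=1 clk=1 s3=1 s0=1 s7=1 s8=1 s1=1
t5.Δ0 s6=0 s9=1 s5=0 s4=0 s2=1 clk=1 s3=1 s0=1 s7=1 s8=1 s1=1
t5.Δ1 s6=0 s9=1 s5=0 s4=0 s2=1 clk=0 s3=1 s0=1 s7=1 s8=1 s1=1
t6.Δ0 s6=0 s9=1 s5=0 s4=0 s2=1 clk=0 s3=1 s0=1 s7=1 s8=1 s1=1
t6.Δ1 s6=0 s9=1 s5=0 s4=0 s2=1 clk=1 s3=1 s0=1 s7=1 s8=1 s1=1
t6.Δ2 s6=0 s9=1 s5=0 s4=0 s2=1 clk=1 s3=1 s0=0 s7=1 s8=1 s1=1
t6.Δ3 s6=0 s9=1 s5=0 s4=0 s2=1 clk=1 s3=1 s0=0 s7=1 s8=1 s1=0
t6.Δ4 s6=0 s9=1 s5=1 s4=0 s2=1 clk=1 s3=1 s0=0 s7=1 s8=1 s1=0
t6.Δ5 s6=1 s9=1 s5=1 s4=0 s2=1 clk=1 s3=1 s0=0 s7=1 s8=1 s1=0
t6.Δ6 s6=1 s9=1 s5=1 s4=1 s2=1 clk=1 s3=1 s0=0 s7=1 s8=1 s1=0
t7.Δ0 s6=1 s9=1 s5=1 s4=1 s2=1 clk=1 s3=1 s0=0 s7=1 s8=1 s1=0
t7.Δ1 s6=1 s9=1 s5=1 s4=1 s2=1 clk=0 s3=1 s0=0 s7=1 s8=1 s1=0
t8.Δ0 s6=1 s9=1 s5=1 s4=1 s2=1 clk=0 s3=1 s0=0 s7=1 s8=1 s1=0
t8.Δ1 s6=1 s9=1 s5=1 s4=1 s2=1 clk=1 s3=1 s0=0 s7=1 s8=1 s1=0
t8.Δ2 s6=1 s9=1 s5=1 s4=1 s2=1 clk=1 s3=1 s0=1 s7=1 s8=1 s1=0
t8.Δ3 s6=1 s9=1 s5=1 s4=1 s2=1 clk=1 s3=1 s0=1 s7=1 s8=1 s1=1
t8.Δ4 s6=1 s9=1 s5=0 s4=1 s2=1 clk=1 s3=1 s0=1 s7=1 s8=1 s1=1
t8.Δ5 s6=0 s9=1 s5=0 s4=1 s2=1 clk=1 s3=1 s0=1 s7=1 s8=1 s1=1
t8.Δ6 s6=0 s9=1 s5=0 s4=0 s2=1 clk=1 s3=1 s0=1 s7=1 s8=1 s1=1
t9.Δ0 s6=0 s9=1 s5=0 s4=0 s2=1 clk=1 s3=1 s0=1 s7=1 s8=1 s1=1
t9.Δ1 s6=0 s9=1 s5=0 s4=0 s2=1 clk=0 s3=1 s0=1 s7=1 s8=1 s1=1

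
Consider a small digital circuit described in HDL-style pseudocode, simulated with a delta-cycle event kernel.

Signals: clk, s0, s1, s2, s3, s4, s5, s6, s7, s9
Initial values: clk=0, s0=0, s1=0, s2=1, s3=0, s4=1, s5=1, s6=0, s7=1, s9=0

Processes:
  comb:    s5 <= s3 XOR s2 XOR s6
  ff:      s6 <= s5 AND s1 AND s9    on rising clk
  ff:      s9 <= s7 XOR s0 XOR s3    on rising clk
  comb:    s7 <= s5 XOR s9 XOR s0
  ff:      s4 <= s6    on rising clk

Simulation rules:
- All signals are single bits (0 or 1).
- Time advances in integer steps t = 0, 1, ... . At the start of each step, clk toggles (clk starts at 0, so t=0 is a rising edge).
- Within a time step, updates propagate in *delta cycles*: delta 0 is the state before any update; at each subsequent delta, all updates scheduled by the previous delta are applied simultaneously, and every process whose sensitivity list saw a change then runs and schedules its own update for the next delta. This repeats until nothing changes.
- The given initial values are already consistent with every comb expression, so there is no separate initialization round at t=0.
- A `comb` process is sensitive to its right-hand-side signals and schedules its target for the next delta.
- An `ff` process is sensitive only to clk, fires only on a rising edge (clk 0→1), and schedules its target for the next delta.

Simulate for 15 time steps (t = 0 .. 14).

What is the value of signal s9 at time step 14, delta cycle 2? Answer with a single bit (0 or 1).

0

[bits: s3,clk,s4,s2,s6,s7,s1,s5,s0,s9]
t=0: Δ0=0011010100 Δ1=0111010100 Δ2=0101010101 Δ3=0101000101 | 3Δ
t=1: Δ0=0101000101 Δ1=0001000101 | 1Δ
t=2: Δ0=0001000101 Δ1=0101000101 Δ2=0101000100 Δ3=0101010100 | 3Δ
t=3: Δ0=0101010100 Δ1=0001010100 | 1Δ
t=4: Δ0=0001010100 Δ1=0101010100 Δ2=0101010101 Δ3=0101000101 | 3Δ
t=5: Δ0=0101000101 Δ1=0001000101 | 1Δ
t=6: Δ0=0001000101 Δ1=0101000101 Δ2=0101000100 Δ3=0101010100 | 3Δ
t=7: Δ0=0101010100 Δ1=0001010100 | 1Δ
t=8: Δ0=0001010100 Δ1=0101010100 Δ2=0101010101 Δ3=0101000101 | 3Δ
t=9: Δ0=0101000101 Δ1=0001000101 | 1Δ
t=10: Δ0=0001000101 Δ1=0101000101 Δ2=0101000100 Δ3=0101010100 | 3Δ
t=11: Δ0=0101010100 Δ1=0001010100 | 1Δ
t=12: Δ0=0001010100 Δ1=0101010100 Δ2=0101010101 Δ3=0101000101 | 3Δ
t=13: Δ0=0101000101 Δ1=0001000101 | 1Δ
t=14: Δ0=0001000101 Δ1=0101000101 Δ2=0101000100 Δ3=0101010100 | 3Δ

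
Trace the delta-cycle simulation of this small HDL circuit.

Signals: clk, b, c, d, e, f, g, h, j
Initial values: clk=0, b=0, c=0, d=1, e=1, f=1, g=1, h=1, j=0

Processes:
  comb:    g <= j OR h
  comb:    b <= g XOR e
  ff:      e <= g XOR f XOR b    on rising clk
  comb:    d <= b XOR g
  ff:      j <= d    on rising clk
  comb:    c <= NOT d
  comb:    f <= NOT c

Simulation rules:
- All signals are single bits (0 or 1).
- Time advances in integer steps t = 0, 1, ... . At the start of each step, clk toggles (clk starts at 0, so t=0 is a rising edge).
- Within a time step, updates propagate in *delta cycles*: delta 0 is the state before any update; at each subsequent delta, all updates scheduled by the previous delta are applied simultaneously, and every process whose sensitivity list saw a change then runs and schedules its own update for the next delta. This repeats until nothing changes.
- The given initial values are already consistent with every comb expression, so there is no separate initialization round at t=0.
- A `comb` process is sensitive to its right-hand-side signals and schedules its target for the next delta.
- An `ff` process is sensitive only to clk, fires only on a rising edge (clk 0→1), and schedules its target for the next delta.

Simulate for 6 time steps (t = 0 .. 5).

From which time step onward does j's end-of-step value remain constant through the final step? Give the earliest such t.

[bits: c,g,e,h,f,clk,d,b,j]
t=0: Δ0=011110100 Δ1=011111100 Δ2=010111101 Δ3=010111111 Δ4=010111011 Δ5=110111011 Δ6=110101011 | 6Δ
t=1: Δ0=110101011 Δ1=110100011 | 1Δ
t=2: Δ0=110100011 Δ1=110101011 Δ2=110101010 | 2Δ
t=3: Δ0=110101010 Δ1=110100010 | 1Δ
t=4: Δ0=110100010 Δ1=110101010 | 1Δ
t=5: Δ0=110101010 Δ1=110100010 | 1Δ

2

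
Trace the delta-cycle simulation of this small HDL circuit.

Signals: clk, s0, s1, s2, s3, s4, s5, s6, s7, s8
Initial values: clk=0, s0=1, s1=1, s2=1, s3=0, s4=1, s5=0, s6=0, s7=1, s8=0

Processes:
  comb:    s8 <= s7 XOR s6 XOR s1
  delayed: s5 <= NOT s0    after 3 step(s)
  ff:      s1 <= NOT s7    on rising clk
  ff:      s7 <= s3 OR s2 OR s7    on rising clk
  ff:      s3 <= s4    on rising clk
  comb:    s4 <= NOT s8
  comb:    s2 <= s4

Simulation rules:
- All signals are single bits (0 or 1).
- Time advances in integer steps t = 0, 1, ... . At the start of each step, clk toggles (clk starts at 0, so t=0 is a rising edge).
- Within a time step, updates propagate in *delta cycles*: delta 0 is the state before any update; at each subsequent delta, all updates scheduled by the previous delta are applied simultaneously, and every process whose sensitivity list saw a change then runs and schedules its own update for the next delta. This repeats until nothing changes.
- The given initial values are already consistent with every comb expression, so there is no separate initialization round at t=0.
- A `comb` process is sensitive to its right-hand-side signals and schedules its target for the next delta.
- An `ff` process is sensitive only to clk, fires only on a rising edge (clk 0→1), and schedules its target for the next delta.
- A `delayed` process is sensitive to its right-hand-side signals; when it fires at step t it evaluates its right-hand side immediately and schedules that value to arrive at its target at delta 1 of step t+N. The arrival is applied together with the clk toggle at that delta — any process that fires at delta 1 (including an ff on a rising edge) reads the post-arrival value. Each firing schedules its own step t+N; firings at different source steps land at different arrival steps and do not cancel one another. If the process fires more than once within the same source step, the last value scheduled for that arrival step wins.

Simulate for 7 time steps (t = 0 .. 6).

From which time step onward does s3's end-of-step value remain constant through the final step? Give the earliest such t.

2

t0.Δ0 s4=1 clk=0 s0=1 s3=0 s8=0 s7=1 s5=0 s2=1 s1=1 s6=0
t0.Δ1 s4=1 clk=1 s0=1 s3=0 s8=0 s7=1 s5=0 s2=1 s1=1 s6=0
t0.Δ2 s4=1 clk=1 s0=1 s3=1 s8=0 s7=1 s5=0 s2=1 s1=0 s6=0
t0.Δ3 s4=1 clk=1 s0=1 s3=1 s8=1 s7=1 s5=0 s2=1 s1=0 s6=0
t0.Δ4 s4=0 clk=1 s0=1 s3=1 s8=1 s7=1 s5=0 s2=1 s1=0 s6=0
t0.Δ5 s4=0 clk=1 s0=1 s3=1 s8=1 s7=1 s5=0 s2=0 s1=0 s6=0
t1.Δ0 s4=0 clk=1 s0=1 s3=1 s8=1 s7=1 s5=0 s2=0 s1=0 s6=0
t1.Δ1 s4=0 clk=0 s0=1 s3=1 s8=1 s7=1 s5=0 s2=0 s1=0 s6=0
t2.Δ0 s4=0 clk=0 s0=1 s3=1 s8=1 s7=1 s5=0 s2=0 s1=0 s6=0
t2.Δ1 s4=0 clk=1 s0=1 s3=1 s8=1 s7=1 s5=0 s2=0 s1=0 s6=0
t2.Δ2 s4=0 clk=1 s0=1 s3=0 s8=1 s7=1 s5=0 s2=0 s1=0 s6=0
t3.Δ0 s4=0 clk=1 s0=1 s3=0 s8=1 s7=1 s5=0 s2=0 s1=0 s6=0
t3.Δ1 s4=0 clk=0 s0=1 s3=0 s8=1 s7=1 s5=0 s2=0 s1=0 s6=0
t4.Δ0 s4=0 clk=0 s0=1 s3=0 s8=1 s7=1 s5=0 s2=0 s1=0 s6=0
t4.Δ1 s4=0 clk=1 s0=1 s3=0 s8=1 s7=1 s5=0 s2=0 s1=0 s6=0
t5.Δ0 s4=0 clk=1 s0=1 s3=0 s8=1 s7=1 s5=0 s2=0 s1=0 s6=0
t5.Δ1 s4=0 clk=0 s0=1 s3=0 s8=1 s7=1 s5=0 s2=0 s1=0 s6=0
t6.Δ0 s4=0 clk=0 s0=1 s3=0 s8=1 s7=1 s5=0 s2=0 s1=0 s6=0
t6.Δ1 s4=0 clk=1 s0=1 s3=0 s8=1 s7=1 s5=0 s2=0 s1=0 s6=0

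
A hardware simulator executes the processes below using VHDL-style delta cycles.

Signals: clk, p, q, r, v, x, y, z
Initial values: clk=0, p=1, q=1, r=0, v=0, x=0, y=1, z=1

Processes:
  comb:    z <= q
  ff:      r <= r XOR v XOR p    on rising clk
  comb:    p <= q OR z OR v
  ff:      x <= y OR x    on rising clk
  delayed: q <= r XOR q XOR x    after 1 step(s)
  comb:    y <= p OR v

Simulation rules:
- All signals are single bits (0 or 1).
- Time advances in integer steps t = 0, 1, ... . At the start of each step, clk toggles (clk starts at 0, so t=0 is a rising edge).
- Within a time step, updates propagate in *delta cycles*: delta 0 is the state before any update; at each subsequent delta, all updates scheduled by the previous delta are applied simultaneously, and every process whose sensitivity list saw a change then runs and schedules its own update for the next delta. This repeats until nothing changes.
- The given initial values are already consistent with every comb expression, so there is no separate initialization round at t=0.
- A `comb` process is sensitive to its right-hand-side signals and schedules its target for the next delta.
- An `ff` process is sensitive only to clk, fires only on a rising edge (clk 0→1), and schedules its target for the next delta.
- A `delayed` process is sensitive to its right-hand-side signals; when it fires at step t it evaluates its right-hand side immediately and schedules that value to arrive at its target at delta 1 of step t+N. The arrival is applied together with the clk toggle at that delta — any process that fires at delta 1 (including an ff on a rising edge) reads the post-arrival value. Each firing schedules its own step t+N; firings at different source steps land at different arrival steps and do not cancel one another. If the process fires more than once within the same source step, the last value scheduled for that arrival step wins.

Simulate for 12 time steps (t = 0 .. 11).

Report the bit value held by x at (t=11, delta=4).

t0.Δ0 p=1 r=0 y=1 clk=0 v=0 z=1 q=1 x=0
t0.Δ1 p=1 r=0 y=1 clk=1 v=0 z=1 q=1 x=0
t0.Δ2 p=1 r=1 y=1 clk=1 v=0 z=1 q=1 x=1
t1.Δ0 p=1 r=1 y=1 clk=1 v=0 z=1 q=1 x=1
t1.Δ1 p=1 r=1 y=1 clk=0 v=0 z=1 q=1 x=1
t2.Δ0 p=1 r=1 y=1 clk=0 v=0 z=1 q=1 x=1
t2.Δ1 p=1 r=1 y=1 clk=1 v=0 z=1 q=1 x=1
t2.Δ2 p=1 r=0 y=1 clk=1 v=0 z=1 q=1 x=1
t3.Δ0 p=1 r=0 y=1 clk=1 v=0 z=1 q=1 x=1
t3.Δ1 p=1 r=0 y=1 clk=0 v=0 z=1 q=0 x=1
t3.Δ2 p=1 r=0 y=1 clk=0 v=0 z=0 q=0 x=1
t3.Δ3 p=0 r=0 y=1 clk=0 v=0 z=0 q=0 x=1
t3.Δ4 p=0 r=0 y=0 clk=0 v=0 z=0 q=0 x=1
t4.Δ0 p=0 r=0 y=0 clk=0 v=0 z=0 q=0 x=1
t4.Δ1 p=0 r=0 y=0 clk=1 v=0 z=0 q=1 x=1
t4.Δ2 p=1 r=0 y=0 clk=1 v=0 z=1 q=1 x=1
t4.Δ3 p=1 r=0 y=1 clk=1 v=0 z=1 q=1 x=1
t5.Δ0 p=1 r=0 y=1 clk=1 v=0 z=1 q=1 x=1
t5.Δ1 p=1 r=0 y=1 clk=0 v=0 z=1 q=0 x=1
t5.Δ2 p=1 r=0 y=1 clk=0 v=0 z=0 q=0 x=1
t5.Δ3 p=0 r=0 y=1 clk=0 v=0 z=0 q=0 x=1
t5.Δ4 p=0 r=0 y=0 clk=0 v=0 z=0 q=0 x=1
t6.Δ0 p=0 r=0 y=0 clk=0 v=0 z=0 q=0 x=1
t6.Δ1 p=0 r=0 y=0 clk=1 v=0 z=0 q=1 x=1
t6.Δ2 p=1 r=0 y=0 clk=1 v=0 z=1 q=1 x=1
t6.Δ3 p=1 r=0 y=1 clk=1 v=0 z=1 q=1 x=1
t7.Δ0 p=1 r=0 y=1 clk=1 v=0 z=1 q=1 x=1
t7.Δ1 p=1 r=0 y=1 clk=0 v=0 z=1 q=0 x=1
t7.Δ2 p=1 r=0 y=1 clk=0 v=0 z=0 q=0 x=1
t7.Δ3 p=0 r=0 y=1 clk=0 v=0 z=0 q=0 x=1
t7.Δ4 p=0 r=0 y=0 clk=0 v=0 z=0 q=0 x=1
t8.Δ0 p=0 r=0 y=0 clk=0 v=0 z=0 q=0 x=1
t8.Δ1 p=0 r=0 y=0 clk=1 v=0 z=0 q=1 x=1
t8.Δ2 p=1 r=0 y=0 clk=1 v=0 z=1 q=1 x=1
t8.Δ3 p=1 r=0 y=1 clk=1 v=0 z=1 q=1 x=1
t9.Δ0 p=1 r=0 y=1 clk=1 v=0 z=1 q=1 x=1
t9.Δ1 p=1 r=0 y=1 clk=0 v=0 z=1 q=0 x=1
t9.Δ2 p=1 r=0 y=1 clk=0 v=0 z=0 q=0 x=1
t9.Δ3 p=0 r=0 y=1 clk=0 v=0 z=0 q=0 x=1
t9.Δ4 p=0 r=0 y=0 clk=0 v=0 z=0 q=0 x=1
t10.Δ0 p=0 r=0 y=0 clk=0 v=0 z=0 q=0 x=1
t10.Δ1 p=0 r=0 y=0 clk=1 v=0 z=0 q=1 x=1
t10.Δ2 p=1 r=0 y=0 clk=1 v=0 z=1 q=1 x=1
t10.Δ3 p=1 r=0 y=1 clk=1 v=0 z=1 q=1 x=1
t11.Δ0 p=1 r=0 y=1 clk=1 v=0 z=1 q=1 x=1
t11.Δ1 p=1 r=0 y=1 clk=0 v=0 z=1 q=0 x=1
t11.Δ2 p=1 r=0 y=1 clk=0 v=0 z=0 q=0 x=1
t11.Δ3 p=0 r=0 y=1 clk=0 v=0 z=0 q=0 x=1
t11.Δ4 p=0 r=0 y=0 clk=0 v=0 z=0 q=0 x=1

1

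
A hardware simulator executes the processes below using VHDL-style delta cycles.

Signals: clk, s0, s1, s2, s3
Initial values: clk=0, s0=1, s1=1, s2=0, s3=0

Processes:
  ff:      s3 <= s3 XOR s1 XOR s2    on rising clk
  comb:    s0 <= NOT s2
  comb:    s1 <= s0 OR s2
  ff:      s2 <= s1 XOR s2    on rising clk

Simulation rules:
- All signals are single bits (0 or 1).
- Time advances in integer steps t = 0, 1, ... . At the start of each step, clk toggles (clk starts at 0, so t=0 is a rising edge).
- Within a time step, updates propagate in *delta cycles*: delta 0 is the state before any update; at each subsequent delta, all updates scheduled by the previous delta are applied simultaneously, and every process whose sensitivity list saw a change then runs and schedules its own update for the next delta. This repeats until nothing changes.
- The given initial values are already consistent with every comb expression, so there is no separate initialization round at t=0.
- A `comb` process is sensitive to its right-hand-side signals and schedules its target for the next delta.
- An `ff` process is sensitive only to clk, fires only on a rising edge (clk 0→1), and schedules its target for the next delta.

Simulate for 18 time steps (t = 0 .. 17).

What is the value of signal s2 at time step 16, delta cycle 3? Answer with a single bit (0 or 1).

t=0 Δ0: s2=0 s3=0 s1=1 s0=1 clk=0
  Δ1: clk:0→1
  Δ2: s2:0→1, s3:0→1
  Δ3: s0:1→0
  (3Δ to stable)
t=1 Δ0: s2=1 s3=1 s1=1 s0=0 clk=1
  Δ1: clk:1→0
  (1Δ to stable)
t=2 Δ0: s2=1 s3=1 s1=1 s0=0 clk=0
  Δ1: clk:0→1
  Δ2: s2:1→0
  Δ3: s1:1→0, s0:0→1
  Δ4: s1:0→1
  (4Δ to stable)
t=3 Δ0: s2=0 s3=1 s1=1 s0=1 clk=1
  Δ1: clk:1→0
  (1Δ to stable)
t=4 Δ0: s2=0 s3=1 s1=1 s0=1 clk=0
  Δ1: clk:0→1
  Δ2: s2:0→1, s3:1→0
  Δ3: s0:1→0
  (3Δ to stable)
t=5 Δ0: s2=1 s3=0 s1=1 s0=0 clk=1
  Δ1: clk:1→0
  (1Δ to stable)
t=6 Δ0: s2=1 s3=0 s1=1 s0=0 clk=0
  Δ1: clk:0→1
  Δ2: s2:1→0
  Δ3: s1:1→0, s0:0→1
  Δ4: s1:0→1
  (4Δ to stable)
t=7 Δ0: s2=0 s3=0 s1=1 s0=1 clk=1
  Δ1: clk:1→0
  (1Δ to stable)
t=8 Δ0: s2=0 s3=0 s1=1 s0=1 clk=0
  Δ1: clk:0→1
  Δ2: s2:0→1, s3:0→1
  Δ3: s0:1→0
  (3Δ to stable)
t=9 Δ0: s2=1 s3=1 s1=1 s0=0 clk=1
  Δ1: clk:1→0
  (1Δ to stable)
t=10 Δ0: s2=1 s3=1 s1=1 s0=0 clk=0
  Δ1: clk:0→1
  Δ2: s2:1→0
  Δ3: s1:1→0, s0:0→1
  Δ4: s1:0→1
  (4Δ to stable)
t=11 Δ0: s2=0 s3=1 s1=1 s0=1 clk=1
  Δ1: clk:1→0
  (1Δ to stable)
t=12 Δ0: s2=0 s3=1 s1=1 s0=1 clk=0
  Δ1: clk:0→1
  Δ2: s2:0→1, s3:1→0
  Δ3: s0:1→0
  (3Δ to stable)
t=13 Δ0: s2=1 s3=0 s1=1 s0=0 clk=1
  Δ1: clk:1→0
  (1Δ to stable)
t=14 Δ0: s2=1 s3=0 s1=1 s0=0 clk=0
  Δ1: clk:0→1
  Δ2: s2:1→0
  Δ3: s1:1→0, s0:0→1
  Δ4: s1:0→1
  (4Δ to stable)
t=15 Δ0: s2=0 s3=0 s1=1 s0=1 clk=1
  Δ1: clk:1→0
  (1Δ to stable)
t=16 Δ0: s2=0 s3=0 s1=1 s0=1 clk=0
  Δ1: clk:0→1
  Δ2: s2:0→1, s3:0→1
  Δ3: s0:1→0
  (3Δ to stable)
t=17 Δ0: s2=1 s3=1 s1=1 s0=0 clk=1
  Δ1: clk:1→0
  (1Δ to stable)

1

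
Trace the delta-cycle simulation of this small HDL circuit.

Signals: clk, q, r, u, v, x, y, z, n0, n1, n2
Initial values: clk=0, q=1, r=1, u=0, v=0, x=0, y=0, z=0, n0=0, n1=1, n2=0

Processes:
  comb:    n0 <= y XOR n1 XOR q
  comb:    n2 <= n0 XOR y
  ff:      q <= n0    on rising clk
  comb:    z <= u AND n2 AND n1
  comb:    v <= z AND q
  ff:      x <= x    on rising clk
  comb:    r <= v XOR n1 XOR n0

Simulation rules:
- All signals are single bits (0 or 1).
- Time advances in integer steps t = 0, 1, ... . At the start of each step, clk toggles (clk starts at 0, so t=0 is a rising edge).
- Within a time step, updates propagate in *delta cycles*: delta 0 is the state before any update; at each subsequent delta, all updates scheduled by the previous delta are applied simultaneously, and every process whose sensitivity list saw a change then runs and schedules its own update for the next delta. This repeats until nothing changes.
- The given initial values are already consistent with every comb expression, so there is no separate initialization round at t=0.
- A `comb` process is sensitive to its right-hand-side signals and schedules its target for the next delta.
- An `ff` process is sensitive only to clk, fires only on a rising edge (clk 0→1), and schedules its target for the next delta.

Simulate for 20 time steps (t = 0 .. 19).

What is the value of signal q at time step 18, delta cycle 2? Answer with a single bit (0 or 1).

[bits: clk,v,z,q,n2,r,n0,x,y,u,n1]
t=0: Δ0=00010100001 Δ1=10010100001 Δ2=10000100001 Δ3=10000110001 Δ4=10001010001 | 4Δ
t=1: Δ0=10001010001 Δ1=00001010001 | 1Δ
t=2: Δ0=00001010001 Δ1=10001010001 Δ2=10011010001 Δ3=10011000001 Δ4=10010100001 | 4Δ
t=3: Δ0=10010100001 Δ1=00010100001 | 1Δ
t=4: Δ0=00010100001 Δ1=10010100001 Δ2=10000100001 Δ3=10000110001 Δ4=10001010001 | 4Δ
t=5: Δ0=10001010001 Δ1=00001010001 | 1Δ
t=6: Δ0=00001010001 Δ1=10001010001 Δ2=10011010001 Δ3=10011000001 Δ4=10010100001 | 4Δ
t=7: Δ0=10010100001 Δ1=00010100001 | 1Δ
t=8: Δ0=00010100001 Δ1=10010100001 Δ2=10000100001 Δ3=10000110001 Δ4=10001010001 | 4Δ
t=9: Δ0=10001010001 Δ1=00001010001 | 1Δ
t=10: Δ0=00001010001 Δ1=10001010001 Δ2=10011010001 Δ3=10011000001 Δ4=10010100001 | 4Δ
t=11: Δ0=10010100001 Δ1=00010100001 | 1Δ
t=12: Δ0=00010100001 Δ1=10010100001 Δ2=10000100001 Δ3=10000110001 Δ4=10001010001 | 4Δ
t=13: Δ0=10001010001 Δ1=00001010001 | 1Δ
t=14: Δ0=00001010001 Δ1=10001010001 Δ2=10011010001 Δ3=10011000001 Δ4=10010100001 | 4Δ
t=15: Δ0=10010100001 Δ1=00010100001 | 1Δ
t=16: Δ0=00010100001 Δ1=10010100001 Δ2=10000100001 Δ3=10000110001 Δ4=10001010001 | 4Δ
t=17: Δ0=10001010001 Δ1=00001010001 | 1Δ
t=18: Δ0=00001010001 Δ1=10001010001 Δ2=10011010001 Δ3=10011000001 Δ4=10010100001 | 4Δ
t=19: Δ0=10010100001 Δ1=00010100001 | 1Δ

1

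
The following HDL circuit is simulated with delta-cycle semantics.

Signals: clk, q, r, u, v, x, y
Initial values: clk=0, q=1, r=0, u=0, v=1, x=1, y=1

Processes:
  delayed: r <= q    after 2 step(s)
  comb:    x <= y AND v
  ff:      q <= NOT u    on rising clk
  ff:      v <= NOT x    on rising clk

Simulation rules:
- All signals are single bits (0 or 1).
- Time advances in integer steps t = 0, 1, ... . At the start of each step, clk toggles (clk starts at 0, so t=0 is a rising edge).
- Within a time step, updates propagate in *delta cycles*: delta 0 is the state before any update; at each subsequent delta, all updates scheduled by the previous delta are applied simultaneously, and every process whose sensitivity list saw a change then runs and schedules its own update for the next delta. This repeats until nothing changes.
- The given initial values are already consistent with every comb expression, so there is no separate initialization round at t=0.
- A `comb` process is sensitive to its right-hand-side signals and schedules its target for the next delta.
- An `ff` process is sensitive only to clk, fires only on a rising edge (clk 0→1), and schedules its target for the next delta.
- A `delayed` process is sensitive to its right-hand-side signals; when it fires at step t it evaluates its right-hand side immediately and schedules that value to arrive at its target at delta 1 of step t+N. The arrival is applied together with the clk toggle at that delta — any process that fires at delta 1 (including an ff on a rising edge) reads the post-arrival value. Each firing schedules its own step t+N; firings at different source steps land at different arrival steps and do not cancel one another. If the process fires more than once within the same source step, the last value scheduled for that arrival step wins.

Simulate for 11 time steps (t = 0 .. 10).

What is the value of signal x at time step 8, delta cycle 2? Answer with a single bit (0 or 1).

t=0 Δ0: v=1 clk=0 x=1 y=1 u=0 r=0 q=1
  Δ1: clk:0→1
  Δ2: v:1→0
  Δ3: x:1→0
  (3Δ to stable)
t=1 Δ0: v=0 clk=1 x=0 y=1 u=0 r=0 q=1
  Δ1: clk:1→0
  (1Δ to stable)
t=2 Δ0: v=0 clk=0 x=0 y=1 u=0 r=0 q=1
  Δ1: clk:0→1
  Δ2: v:0→1
  Δ3: x:0→1
  (3Δ to stable)
t=3 Δ0: v=1 clk=1 x=1 y=1 u=0 r=0 q=1
  Δ1: clk:1→0
  (1Δ to stable)
t=4 Δ0: v=1 clk=0 x=1 y=1 u=0 r=0 q=1
  Δ1: clk:0→1
  Δ2: v:1→0
  Δ3: x:1→0
  (3Δ to stable)
t=5 Δ0: v=0 clk=1 x=0 y=1 u=0 r=0 q=1
  Δ1: clk:1→0
  (1Δ to stable)
t=6 Δ0: v=0 clk=0 x=0 y=1 u=0 r=0 q=1
  Δ1: clk:0→1
  Δ2: v:0→1
  Δ3: x:0→1
  (3Δ to stable)
t=7 Δ0: v=1 clk=1 x=1 y=1 u=0 r=0 q=1
  Δ1: clk:1→0
  (1Δ to stable)
t=8 Δ0: v=1 clk=0 x=1 y=1 u=0 r=0 q=1
  Δ1: clk:0→1
  Δ2: v:1→0
  Δ3: x:1→0
  (3Δ to stable)
t=9 Δ0: v=0 clk=1 x=0 y=1 u=0 r=0 q=1
  Δ1: clk:1→0
  (1Δ to stable)
t=10 Δ0: v=0 clk=0 x=0 y=1 u=0 r=0 q=1
  Δ1: clk:0→1
  Δ2: v:0→1
  Δ3: x:0→1
  (3Δ to stable)

1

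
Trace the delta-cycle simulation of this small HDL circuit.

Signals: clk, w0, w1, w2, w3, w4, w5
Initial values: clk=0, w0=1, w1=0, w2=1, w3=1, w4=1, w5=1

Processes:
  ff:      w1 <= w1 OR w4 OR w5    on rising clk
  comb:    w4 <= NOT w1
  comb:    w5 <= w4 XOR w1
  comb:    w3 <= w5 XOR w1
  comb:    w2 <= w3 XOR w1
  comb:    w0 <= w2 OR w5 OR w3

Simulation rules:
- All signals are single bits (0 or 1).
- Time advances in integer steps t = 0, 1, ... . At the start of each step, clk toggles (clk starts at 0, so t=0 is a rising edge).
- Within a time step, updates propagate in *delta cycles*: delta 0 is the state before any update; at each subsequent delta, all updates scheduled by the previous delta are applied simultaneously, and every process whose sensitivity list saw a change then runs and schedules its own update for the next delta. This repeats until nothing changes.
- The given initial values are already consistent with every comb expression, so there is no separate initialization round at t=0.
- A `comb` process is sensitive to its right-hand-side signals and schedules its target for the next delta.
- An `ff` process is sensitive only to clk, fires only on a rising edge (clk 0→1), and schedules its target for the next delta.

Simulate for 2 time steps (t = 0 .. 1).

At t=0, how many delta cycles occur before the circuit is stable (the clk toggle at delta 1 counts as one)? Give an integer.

6

t=0 Δ0: w5=1 w4=1 w3=1 w1=0 clk=0 w0=1 w2=1
  Δ1: clk:0→1
  Δ2: w1:0→1
  Δ3: w5:1→0, w4:1→0, w3:1→0, w2:1→0
  Δ4: w5:0→1, w3:0→1, w0:1→0, w2:0→1
  Δ5: w3:1→0, w0:0→1, w2:1→0
  Δ6: w2:0→1
  (6Δ to stable)
t=1 Δ0: w5=1 w4=0 w3=0 w1=1 clk=1 w0=1 w2=1
  Δ1: clk:1→0
  (1Δ to stable)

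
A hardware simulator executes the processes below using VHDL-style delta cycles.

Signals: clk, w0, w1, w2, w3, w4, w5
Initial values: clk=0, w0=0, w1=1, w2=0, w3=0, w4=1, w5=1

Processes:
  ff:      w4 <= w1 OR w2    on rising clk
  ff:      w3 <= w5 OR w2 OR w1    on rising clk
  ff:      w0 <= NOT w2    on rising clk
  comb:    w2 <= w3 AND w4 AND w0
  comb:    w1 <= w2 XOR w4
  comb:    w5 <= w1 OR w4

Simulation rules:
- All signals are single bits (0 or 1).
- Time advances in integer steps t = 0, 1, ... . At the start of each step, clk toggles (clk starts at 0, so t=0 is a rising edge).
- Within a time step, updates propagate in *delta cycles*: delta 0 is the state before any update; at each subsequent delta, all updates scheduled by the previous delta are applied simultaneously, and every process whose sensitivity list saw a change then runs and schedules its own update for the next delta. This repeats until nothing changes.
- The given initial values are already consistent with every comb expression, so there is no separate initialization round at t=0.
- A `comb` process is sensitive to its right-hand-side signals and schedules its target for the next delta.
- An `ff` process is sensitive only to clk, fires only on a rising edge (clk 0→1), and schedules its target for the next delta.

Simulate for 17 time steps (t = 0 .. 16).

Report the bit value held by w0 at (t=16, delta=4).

t=0 Δ0: w0=0 w4=1 clk=0 w3=0 w5=1 w2=0 w1=1
  Δ1: clk:0→1
  Δ2: w0:0→1, w3:0→1
  Δ3: w2:0→1
  Δ4: w1:1→0
  (4Δ to stable)
t=1 Δ0: w0=1 w4=1 clk=1 w3=1 w5=1 w2=1 w1=0
  Δ1: clk:1→0
  (1Δ to stable)
t=2 Δ0: w0=1 w4=1 clk=0 w3=1 w5=1 w2=1 w1=0
  Δ1: clk:0→1
  Δ2: w0:1→0
  Δ3: w2:1→0
  Δ4: w1:0→1
  (4Δ to stable)
t=3 Δ0: w0=0 w4=1 clk=1 w3=1 w5=1 w2=0 w1=1
  Δ1: clk:1→0
  (1Δ to stable)
t=4 Δ0: w0=0 w4=1 clk=0 w3=1 w5=1 w2=0 w1=1
  Δ1: clk:0→1
  Δ2: w0:0→1
  Δ3: w2:0→1
  Δ4: w1:1→0
  (4Δ to stable)
t=5 Δ0: w0=1 w4=1 clk=1 w3=1 w5=1 w2=1 w1=0
  Δ1: clk:1→0
  (1Δ to stable)
t=6 Δ0: w0=1 w4=1 clk=0 w3=1 w5=1 w2=1 w1=0
  Δ1: clk:0→1
  Δ2: w0:1→0
  Δ3: w2:1→0
  Δ4: w1:0→1
  (4Δ to stable)
t=7 Δ0: w0=0 w4=1 clk=1 w3=1 w5=1 w2=0 w1=1
  Δ1: clk:1→0
  (1Δ to stable)
t=8 Δ0: w0=0 w4=1 clk=0 w3=1 w5=1 w2=0 w1=1
  Δ1: clk:0→1
  Δ2: w0:0→1
  Δ3: w2:0→1
  Δ4: w1:1→0
  (4Δ to stable)
t=9 Δ0: w0=1 w4=1 clk=1 w3=1 w5=1 w2=1 w1=0
  Δ1: clk:1→0
  (1Δ to stable)
t=10 Δ0: w0=1 w4=1 clk=0 w3=1 w5=1 w2=1 w1=0
  Δ1: clk:0→1
  Δ2: w0:1→0
  Δ3: w2:1→0
  Δ4: w1:0→1
  (4Δ to stable)
t=11 Δ0: w0=0 w4=1 clk=1 w3=1 w5=1 w2=0 w1=1
  Δ1: clk:1→0
  (1Δ to stable)
t=12 Δ0: w0=0 w4=1 clk=0 w3=1 w5=1 w2=0 w1=1
  Δ1: clk:0→1
  Δ2: w0:0→1
  Δ3: w2:0→1
  Δ4: w1:1→0
  (4Δ to stable)
t=13 Δ0: w0=1 w4=1 clk=1 w3=1 w5=1 w2=1 w1=0
  Δ1: clk:1→0
  (1Δ to stable)
t=14 Δ0: w0=1 w4=1 clk=0 w3=1 w5=1 w2=1 w1=0
  Δ1: clk:0→1
  Δ2: w0:1→0
  Δ3: w2:1→0
  Δ4: w1:0→1
  (4Δ to stable)
t=15 Δ0: w0=0 w4=1 clk=1 w3=1 w5=1 w2=0 w1=1
  Δ1: clk:1→0
  (1Δ to stable)
t=16 Δ0: w0=0 w4=1 clk=0 w3=1 w5=1 w2=0 w1=1
  Δ1: clk:0→1
  Δ2: w0:0→1
  Δ3: w2:0→1
  Δ4: w1:1→0
  (4Δ to stable)

1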